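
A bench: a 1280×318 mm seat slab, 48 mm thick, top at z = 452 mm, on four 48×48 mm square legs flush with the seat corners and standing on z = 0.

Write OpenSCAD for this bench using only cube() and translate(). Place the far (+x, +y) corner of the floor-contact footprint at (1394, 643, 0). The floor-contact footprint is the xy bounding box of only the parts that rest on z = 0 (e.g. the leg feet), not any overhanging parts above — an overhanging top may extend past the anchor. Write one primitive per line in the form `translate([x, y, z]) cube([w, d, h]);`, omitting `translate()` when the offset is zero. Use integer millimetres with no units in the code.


translate([114, 325, 404]) cube([1280, 318, 48]);
translate([114, 325, 0]) cube([48, 48, 404]);
translate([114, 595, 0]) cube([48, 48, 404]);
translate([1346, 325, 0]) cube([48, 48, 404]);
translate([1346, 595, 0]) cube([48, 48, 404]);


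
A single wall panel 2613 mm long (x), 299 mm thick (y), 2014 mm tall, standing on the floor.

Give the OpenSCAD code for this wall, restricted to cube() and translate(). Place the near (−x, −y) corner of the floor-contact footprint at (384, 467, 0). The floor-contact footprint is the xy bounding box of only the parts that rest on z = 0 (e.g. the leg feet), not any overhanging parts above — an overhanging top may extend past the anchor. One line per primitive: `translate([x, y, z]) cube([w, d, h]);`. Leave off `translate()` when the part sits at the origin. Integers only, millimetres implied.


translate([384, 467, 0]) cube([2613, 299, 2014]);


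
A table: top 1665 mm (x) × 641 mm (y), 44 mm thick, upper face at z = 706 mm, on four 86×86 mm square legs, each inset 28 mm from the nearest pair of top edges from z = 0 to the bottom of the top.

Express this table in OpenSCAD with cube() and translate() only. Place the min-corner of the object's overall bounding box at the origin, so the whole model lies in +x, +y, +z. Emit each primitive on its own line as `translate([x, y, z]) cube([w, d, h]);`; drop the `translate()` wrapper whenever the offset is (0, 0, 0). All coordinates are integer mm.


translate([0, 0, 662]) cube([1665, 641, 44]);
translate([28, 28, 0]) cube([86, 86, 662]);
translate([1551, 28, 0]) cube([86, 86, 662]);
translate([28, 527, 0]) cube([86, 86, 662]);
translate([1551, 527, 0]) cube([86, 86, 662]);


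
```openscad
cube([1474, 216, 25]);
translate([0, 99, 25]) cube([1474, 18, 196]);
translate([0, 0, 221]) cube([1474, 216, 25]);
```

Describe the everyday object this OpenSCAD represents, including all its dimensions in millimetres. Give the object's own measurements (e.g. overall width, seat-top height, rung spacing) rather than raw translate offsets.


An I-beam lying along x, 1474 mm long. Overall section height 246 mm. Two flanges 216 mm wide (y) and 25 mm thick, one on the floor and one at the top; a web 18 mm thick runs between them, centred on the flange width.


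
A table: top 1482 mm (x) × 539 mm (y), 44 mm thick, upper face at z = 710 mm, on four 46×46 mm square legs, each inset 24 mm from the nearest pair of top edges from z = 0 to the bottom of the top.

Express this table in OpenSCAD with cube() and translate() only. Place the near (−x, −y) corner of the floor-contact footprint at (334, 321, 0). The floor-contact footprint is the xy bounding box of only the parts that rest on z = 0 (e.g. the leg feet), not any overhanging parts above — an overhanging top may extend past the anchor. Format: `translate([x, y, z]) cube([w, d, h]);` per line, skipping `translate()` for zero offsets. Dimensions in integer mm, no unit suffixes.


translate([310, 297, 666]) cube([1482, 539, 44]);
translate([334, 321, 0]) cube([46, 46, 666]);
translate([1722, 321, 0]) cube([46, 46, 666]);
translate([334, 766, 0]) cube([46, 46, 666]);
translate([1722, 766, 0]) cube([46, 46, 666]);


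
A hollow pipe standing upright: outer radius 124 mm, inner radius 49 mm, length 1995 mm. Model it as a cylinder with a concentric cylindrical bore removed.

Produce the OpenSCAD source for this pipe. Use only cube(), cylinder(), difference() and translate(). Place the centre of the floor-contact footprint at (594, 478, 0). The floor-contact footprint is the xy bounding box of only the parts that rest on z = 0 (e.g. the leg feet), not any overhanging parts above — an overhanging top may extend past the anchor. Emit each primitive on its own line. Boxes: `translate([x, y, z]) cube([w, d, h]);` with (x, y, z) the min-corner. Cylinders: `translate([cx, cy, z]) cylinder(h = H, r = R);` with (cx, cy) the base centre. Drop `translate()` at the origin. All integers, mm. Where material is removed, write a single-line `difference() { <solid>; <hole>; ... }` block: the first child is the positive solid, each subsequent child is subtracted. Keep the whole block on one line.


difference() { translate([594, 478, 0]) cylinder(h = 1995, r = 124); translate([594, 478, 0]) cylinder(h = 1995, r = 49); }


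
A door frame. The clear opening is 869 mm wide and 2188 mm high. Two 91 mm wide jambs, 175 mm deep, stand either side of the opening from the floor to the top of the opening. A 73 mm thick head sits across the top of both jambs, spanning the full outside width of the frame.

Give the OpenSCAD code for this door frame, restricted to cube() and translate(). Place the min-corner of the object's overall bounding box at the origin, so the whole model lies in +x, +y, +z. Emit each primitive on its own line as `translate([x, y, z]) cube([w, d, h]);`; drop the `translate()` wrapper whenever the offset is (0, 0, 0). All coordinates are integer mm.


cube([91, 175, 2188]);
translate([960, 0, 0]) cube([91, 175, 2188]);
translate([0, 0, 2188]) cube([1051, 175, 73]);


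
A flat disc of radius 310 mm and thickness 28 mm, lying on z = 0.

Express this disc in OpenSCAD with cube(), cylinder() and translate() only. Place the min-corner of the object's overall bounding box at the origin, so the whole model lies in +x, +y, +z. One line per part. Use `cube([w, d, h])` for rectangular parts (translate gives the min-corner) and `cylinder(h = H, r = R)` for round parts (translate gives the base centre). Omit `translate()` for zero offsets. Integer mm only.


translate([310, 310, 0]) cylinder(h = 28, r = 310);


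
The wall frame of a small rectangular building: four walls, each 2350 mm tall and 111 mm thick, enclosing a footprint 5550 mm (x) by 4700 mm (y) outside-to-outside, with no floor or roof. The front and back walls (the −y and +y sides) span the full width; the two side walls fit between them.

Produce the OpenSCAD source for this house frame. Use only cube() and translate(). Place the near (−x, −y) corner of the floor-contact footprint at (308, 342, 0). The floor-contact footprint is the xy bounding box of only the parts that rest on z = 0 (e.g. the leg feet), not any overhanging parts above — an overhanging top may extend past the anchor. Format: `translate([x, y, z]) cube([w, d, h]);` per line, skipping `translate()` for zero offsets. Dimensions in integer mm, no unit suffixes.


translate([308, 342, 0]) cube([5550, 111, 2350]);
translate([308, 4931, 0]) cube([5550, 111, 2350]);
translate([308, 453, 0]) cube([111, 4478, 2350]);
translate([5747, 453, 0]) cube([111, 4478, 2350]);


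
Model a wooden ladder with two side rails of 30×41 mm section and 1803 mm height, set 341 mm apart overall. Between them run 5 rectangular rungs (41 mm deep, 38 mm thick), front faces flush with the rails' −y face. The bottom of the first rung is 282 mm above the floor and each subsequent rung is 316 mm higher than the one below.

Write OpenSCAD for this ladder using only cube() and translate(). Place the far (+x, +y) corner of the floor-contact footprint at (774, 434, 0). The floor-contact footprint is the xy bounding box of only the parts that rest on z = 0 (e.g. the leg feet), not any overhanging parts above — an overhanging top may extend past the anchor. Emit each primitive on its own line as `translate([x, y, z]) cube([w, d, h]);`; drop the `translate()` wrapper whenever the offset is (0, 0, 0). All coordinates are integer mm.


translate([433, 393, 0]) cube([30, 41, 1803]);
translate([744, 393, 0]) cube([30, 41, 1803]);
translate([463, 393, 282]) cube([281, 41, 38]);
translate([463, 393, 598]) cube([281, 41, 38]);
translate([463, 393, 914]) cube([281, 41, 38]);
translate([463, 393, 1230]) cube([281, 41, 38]);
translate([463, 393, 1546]) cube([281, 41, 38]);


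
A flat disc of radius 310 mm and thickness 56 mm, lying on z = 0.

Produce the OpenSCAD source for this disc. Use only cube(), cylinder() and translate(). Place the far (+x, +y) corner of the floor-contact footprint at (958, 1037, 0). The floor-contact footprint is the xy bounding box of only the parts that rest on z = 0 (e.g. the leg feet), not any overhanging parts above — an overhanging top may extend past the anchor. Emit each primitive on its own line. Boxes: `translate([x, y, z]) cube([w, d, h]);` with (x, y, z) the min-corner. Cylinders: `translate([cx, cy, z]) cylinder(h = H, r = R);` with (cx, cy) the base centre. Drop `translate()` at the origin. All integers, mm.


translate([648, 727, 0]) cylinder(h = 56, r = 310);


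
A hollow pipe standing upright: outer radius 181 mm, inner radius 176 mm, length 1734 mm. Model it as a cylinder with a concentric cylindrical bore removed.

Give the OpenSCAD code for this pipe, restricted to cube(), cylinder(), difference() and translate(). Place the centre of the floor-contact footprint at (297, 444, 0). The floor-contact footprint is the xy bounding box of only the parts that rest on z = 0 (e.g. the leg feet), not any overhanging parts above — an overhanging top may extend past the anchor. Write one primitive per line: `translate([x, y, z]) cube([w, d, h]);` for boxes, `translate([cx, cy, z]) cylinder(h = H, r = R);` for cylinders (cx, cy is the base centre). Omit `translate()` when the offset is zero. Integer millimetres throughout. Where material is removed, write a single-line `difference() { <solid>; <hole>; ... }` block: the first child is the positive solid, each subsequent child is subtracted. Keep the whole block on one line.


difference() { translate([297, 444, 0]) cylinder(h = 1734, r = 181); translate([297, 444, 0]) cylinder(h = 1734, r = 176); }


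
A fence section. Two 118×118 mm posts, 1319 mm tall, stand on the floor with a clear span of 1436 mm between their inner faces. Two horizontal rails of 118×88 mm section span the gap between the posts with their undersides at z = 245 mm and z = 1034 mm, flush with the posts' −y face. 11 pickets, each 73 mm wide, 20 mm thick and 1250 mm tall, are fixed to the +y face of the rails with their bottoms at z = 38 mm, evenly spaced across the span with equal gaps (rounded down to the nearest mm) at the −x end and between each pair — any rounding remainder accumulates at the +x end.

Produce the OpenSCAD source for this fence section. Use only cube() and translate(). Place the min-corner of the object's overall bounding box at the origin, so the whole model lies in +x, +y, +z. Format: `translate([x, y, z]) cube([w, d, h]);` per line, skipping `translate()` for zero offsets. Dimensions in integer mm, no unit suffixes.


cube([118, 118, 1319]);
translate([1554, 0, 0]) cube([118, 118, 1319]);
translate([118, 0, 245]) cube([1436, 118, 88]);
translate([118, 0, 1034]) cube([1436, 118, 88]);
translate([170, 118, 38]) cube([73, 20, 1250]);
translate([295, 118, 38]) cube([73, 20, 1250]);
translate([420, 118, 38]) cube([73, 20, 1250]);
translate([545, 118, 38]) cube([73, 20, 1250]);
translate([670, 118, 38]) cube([73, 20, 1250]);
translate([795, 118, 38]) cube([73, 20, 1250]);
translate([920, 118, 38]) cube([73, 20, 1250]);
translate([1045, 118, 38]) cube([73, 20, 1250]);
translate([1170, 118, 38]) cube([73, 20, 1250]);
translate([1295, 118, 38]) cube([73, 20, 1250]);
translate([1420, 118, 38]) cube([73, 20, 1250]);


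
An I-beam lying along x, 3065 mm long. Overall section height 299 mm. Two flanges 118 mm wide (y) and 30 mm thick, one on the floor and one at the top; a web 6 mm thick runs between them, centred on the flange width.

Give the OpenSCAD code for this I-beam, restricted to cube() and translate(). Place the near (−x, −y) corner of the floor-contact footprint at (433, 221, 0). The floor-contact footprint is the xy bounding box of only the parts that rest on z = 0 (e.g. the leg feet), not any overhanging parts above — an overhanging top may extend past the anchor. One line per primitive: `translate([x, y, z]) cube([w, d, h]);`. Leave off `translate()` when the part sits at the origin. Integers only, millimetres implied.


translate([433, 221, 0]) cube([3065, 118, 30]);
translate([433, 277, 30]) cube([3065, 6, 239]);
translate([433, 221, 269]) cube([3065, 118, 30]);


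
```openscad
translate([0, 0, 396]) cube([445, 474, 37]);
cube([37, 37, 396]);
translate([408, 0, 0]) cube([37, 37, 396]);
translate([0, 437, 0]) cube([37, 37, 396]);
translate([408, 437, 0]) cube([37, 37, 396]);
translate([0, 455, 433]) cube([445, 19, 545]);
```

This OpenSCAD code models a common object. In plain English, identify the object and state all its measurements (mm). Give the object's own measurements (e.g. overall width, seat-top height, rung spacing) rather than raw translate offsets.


A chair. The seat is a 445×474×37 mm slab with its top at z = 433 mm, on four 37×37 mm corner legs (flush with the seat edges, standing on z = 0). A flat backrest 19 mm thick, 545 mm tall, spans the full seat width and rises from the seat top along its +y edge, rear face flush with the rear of the seat.


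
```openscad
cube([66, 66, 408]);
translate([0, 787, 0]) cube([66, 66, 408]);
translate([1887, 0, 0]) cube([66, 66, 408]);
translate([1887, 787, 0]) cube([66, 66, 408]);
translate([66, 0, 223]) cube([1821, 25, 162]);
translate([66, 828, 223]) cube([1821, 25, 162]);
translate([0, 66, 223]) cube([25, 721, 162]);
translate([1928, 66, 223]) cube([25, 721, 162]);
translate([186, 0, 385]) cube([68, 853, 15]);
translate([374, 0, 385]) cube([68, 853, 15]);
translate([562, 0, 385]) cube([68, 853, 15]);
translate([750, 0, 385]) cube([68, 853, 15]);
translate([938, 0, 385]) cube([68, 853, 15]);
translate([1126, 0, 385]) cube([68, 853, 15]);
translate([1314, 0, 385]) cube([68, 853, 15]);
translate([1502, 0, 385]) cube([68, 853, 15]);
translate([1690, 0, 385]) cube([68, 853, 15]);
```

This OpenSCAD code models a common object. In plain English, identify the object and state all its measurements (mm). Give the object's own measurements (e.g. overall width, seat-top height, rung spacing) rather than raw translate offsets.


A bed frame 1953 mm long (x) by 853 mm wide (y). Four 66×66 mm corner posts, 408 mm tall, at the corners of the footprint. Four rails of 25 mm thickness and 162 mm height run between adjacent posts with their undersides at z = 223 mm, their outer faces flush with the outside of the frame (the two x-running rails run between the posts' inner faces; the two y-running rails run between the posts' inner faces). 9 slats, each 68 mm wide (x) and 15 mm thick, lie across the top of the two x-running rails, running the full 853 mm width of the frame in y; along x they sit between the end posts with a 120 mm gap after the −x posts and between neighbouring slats, leaving 129 mm before the +x posts.


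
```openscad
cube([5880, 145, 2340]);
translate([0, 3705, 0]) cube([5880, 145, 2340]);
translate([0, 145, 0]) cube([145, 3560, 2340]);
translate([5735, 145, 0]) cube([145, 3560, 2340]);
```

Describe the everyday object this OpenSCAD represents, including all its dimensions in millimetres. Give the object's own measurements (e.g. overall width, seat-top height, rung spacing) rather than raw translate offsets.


The wall frame of a small rectangular building: four walls, each 2340 mm tall and 145 mm thick, enclosing a footprint 5880 mm (x) by 3850 mm (y) outside-to-outside, with no floor or roof. The front and back walls (the −y and +y sides) span the full width; the two side walls fit between them.


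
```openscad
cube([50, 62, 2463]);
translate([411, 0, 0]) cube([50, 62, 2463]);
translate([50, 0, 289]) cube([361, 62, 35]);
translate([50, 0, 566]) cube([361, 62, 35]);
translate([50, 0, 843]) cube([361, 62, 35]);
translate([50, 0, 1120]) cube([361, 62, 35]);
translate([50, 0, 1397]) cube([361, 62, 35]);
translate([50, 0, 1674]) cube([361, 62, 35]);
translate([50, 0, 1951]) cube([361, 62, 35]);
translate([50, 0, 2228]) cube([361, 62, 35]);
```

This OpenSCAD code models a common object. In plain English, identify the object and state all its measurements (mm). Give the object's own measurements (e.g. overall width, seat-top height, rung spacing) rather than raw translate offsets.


A straight ladder. Two 50×62 mm vertical rails, 2463 mm tall, stand 461 mm apart (outside-to-outside) with their front faces coplanar on the −y side. 8 rungs, each 62 mm deep and 35 mm tall, span between the inner faces of the rails, front faces flush with the rails. The lowest rung's underside is at z = 289 mm and rungs are spaced 277 mm apart (underside to underside).


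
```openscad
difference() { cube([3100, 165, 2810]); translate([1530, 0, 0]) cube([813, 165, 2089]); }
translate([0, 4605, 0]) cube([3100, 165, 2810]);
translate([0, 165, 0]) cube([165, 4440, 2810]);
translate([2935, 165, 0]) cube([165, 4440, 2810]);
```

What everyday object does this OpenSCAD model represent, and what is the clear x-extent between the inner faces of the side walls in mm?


A single room. The interior width is 2770 mm.

Four walls enclosing a rectangle with a door in the front wall — a room. Outside width 3100 minus two 165 mm walls gives 2770 mm.


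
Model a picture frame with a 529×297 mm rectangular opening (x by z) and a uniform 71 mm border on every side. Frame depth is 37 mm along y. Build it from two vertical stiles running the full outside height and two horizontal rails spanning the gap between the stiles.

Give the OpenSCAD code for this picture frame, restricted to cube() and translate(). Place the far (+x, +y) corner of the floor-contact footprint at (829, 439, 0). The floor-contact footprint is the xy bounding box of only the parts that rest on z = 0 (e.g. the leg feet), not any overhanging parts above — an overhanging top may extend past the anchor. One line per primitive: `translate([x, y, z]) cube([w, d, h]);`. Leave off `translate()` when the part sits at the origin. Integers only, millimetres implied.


translate([158, 402, 0]) cube([71, 37, 439]);
translate([758, 402, 0]) cube([71, 37, 439]);
translate([229, 402, 0]) cube([529, 37, 71]);
translate([229, 402, 368]) cube([529, 37, 71]);


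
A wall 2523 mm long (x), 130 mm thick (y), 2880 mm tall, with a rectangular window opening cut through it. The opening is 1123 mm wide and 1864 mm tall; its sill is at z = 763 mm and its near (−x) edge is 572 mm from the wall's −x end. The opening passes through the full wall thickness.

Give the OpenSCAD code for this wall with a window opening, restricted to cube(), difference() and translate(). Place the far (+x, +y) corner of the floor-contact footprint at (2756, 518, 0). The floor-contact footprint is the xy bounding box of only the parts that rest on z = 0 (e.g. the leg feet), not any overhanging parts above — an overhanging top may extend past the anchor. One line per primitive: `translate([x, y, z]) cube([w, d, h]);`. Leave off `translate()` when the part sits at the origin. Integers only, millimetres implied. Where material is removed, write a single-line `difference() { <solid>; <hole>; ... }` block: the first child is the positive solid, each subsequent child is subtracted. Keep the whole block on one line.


difference() { translate([233, 388, 0]) cube([2523, 130, 2880]); translate([805, 388, 763]) cube([1123, 130, 1864]); }


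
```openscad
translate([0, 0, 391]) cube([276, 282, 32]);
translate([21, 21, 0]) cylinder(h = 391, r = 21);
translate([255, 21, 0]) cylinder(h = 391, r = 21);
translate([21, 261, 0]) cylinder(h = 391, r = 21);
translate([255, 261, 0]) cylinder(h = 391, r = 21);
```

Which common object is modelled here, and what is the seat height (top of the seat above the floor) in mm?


A stool. The seat height is 423 mm.

A 276×282×32 slab at z = 391 on four corner cylinders — a stool. The seat top is 391 + 32 = 423 mm.


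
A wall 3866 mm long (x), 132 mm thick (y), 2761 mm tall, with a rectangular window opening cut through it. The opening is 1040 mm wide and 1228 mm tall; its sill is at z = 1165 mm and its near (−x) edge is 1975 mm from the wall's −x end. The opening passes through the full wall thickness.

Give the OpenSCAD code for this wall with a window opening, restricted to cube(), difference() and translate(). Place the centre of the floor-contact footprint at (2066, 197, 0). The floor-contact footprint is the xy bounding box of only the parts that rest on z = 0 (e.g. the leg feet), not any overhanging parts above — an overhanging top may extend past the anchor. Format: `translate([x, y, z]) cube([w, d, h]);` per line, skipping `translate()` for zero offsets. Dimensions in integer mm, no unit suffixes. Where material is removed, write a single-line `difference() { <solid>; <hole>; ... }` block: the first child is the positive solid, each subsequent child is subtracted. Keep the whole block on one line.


difference() { translate([133, 131, 0]) cube([3866, 132, 2761]); translate([2108, 131, 1165]) cube([1040, 132, 1228]); }


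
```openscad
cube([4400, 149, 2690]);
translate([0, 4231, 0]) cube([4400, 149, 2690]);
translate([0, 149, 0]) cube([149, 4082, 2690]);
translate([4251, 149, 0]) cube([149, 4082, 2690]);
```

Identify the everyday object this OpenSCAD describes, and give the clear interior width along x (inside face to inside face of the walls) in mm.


A house (or room) frame. The interior width is 4102 mm.

Four 2690 mm walls enclosing a rectangle with no floor or roof — a room or house frame. Outside width is 4400 mm and wall thickness is 149 mm, so the interior width is 4400 − 2 × 149 = 4102 mm.


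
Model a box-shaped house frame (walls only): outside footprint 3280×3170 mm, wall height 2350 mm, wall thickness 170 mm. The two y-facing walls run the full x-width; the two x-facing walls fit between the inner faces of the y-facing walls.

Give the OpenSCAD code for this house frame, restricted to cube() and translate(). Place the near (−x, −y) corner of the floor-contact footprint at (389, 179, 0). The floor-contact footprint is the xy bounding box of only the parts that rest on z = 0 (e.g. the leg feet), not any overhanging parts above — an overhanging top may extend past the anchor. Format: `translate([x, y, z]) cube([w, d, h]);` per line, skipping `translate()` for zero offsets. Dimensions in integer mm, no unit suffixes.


translate([389, 179, 0]) cube([3280, 170, 2350]);
translate([389, 3179, 0]) cube([3280, 170, 2350]);
translate([389, 349, 0]) cube([170, 2830, 2350]);
translate([3499, 349, 0]) cube([170, 2830, 2350]);


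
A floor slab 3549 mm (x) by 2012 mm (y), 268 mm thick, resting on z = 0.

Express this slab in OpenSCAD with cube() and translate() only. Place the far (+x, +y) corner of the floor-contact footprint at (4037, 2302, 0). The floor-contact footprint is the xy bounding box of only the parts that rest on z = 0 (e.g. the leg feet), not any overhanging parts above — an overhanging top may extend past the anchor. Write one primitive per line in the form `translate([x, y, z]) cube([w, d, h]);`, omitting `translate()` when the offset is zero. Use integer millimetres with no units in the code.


translate([488, 290, 0]) cube([3549, 2012, 268]);


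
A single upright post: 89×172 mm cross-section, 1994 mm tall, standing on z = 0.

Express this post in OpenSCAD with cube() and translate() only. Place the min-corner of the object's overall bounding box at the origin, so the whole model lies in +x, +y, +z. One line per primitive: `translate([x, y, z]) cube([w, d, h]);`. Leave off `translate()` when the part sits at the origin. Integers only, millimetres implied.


cube([89, 172, 1994]);


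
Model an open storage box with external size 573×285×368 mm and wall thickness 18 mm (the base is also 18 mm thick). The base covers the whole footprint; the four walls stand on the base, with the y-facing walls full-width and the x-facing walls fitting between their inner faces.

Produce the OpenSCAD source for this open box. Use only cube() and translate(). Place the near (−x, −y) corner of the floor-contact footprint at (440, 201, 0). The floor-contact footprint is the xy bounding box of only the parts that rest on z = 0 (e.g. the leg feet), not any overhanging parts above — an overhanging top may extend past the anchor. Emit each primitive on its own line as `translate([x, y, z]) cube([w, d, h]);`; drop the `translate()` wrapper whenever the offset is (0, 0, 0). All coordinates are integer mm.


translate([440, 201, 0]) cube([573, 285, 18]);
translate([440, 201, 18]) cube([573, 18, 350]);
translate([440, 468, 18]) cube([573, 18, 350]);
translate([440, 219, 18]) cube([18, 249, 350]);
translate([995, 219, 18]) cube([18, 249, 350]);


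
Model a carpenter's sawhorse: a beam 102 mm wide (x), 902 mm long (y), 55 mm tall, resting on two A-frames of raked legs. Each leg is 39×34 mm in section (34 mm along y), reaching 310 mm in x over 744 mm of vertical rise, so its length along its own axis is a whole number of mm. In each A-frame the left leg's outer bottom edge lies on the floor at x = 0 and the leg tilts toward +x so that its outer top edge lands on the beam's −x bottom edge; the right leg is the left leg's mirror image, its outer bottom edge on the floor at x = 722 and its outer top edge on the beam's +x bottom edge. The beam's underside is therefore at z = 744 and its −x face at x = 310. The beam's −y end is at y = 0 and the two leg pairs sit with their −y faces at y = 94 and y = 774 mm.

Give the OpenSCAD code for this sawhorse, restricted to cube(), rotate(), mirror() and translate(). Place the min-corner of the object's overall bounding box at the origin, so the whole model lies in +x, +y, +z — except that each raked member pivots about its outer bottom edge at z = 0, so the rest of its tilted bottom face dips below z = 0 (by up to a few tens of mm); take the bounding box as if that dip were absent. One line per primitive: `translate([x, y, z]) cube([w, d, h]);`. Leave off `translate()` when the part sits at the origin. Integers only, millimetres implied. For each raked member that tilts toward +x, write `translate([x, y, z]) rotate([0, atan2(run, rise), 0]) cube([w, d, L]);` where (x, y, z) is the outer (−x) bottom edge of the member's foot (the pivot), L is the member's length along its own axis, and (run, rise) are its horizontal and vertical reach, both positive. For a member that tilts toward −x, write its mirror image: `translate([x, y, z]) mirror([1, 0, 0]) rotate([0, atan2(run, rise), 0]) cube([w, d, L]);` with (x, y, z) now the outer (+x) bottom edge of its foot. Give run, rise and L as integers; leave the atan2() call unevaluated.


translate([310, 0, 744]) cube([102, 902, 55]);
translate([0, 94, 0]) rotate([0, atan2(310, 744), 0]) cube([39, 34, 806]);
translate([722, 94, 0]) mirror([1, 0, 0]) rotate([0, atan2(310, 744), 0]) cube([39, 34, 806]);
translate([0, 774, 0]) rotate([0, atan2(310, 744), 0]) cube([39, 34, 806]);
translate([722, 774, 0]) mirror([1, 0, 0]) rotate([0, atan2(310, 744), 0]) cube([39, 34, 806]);


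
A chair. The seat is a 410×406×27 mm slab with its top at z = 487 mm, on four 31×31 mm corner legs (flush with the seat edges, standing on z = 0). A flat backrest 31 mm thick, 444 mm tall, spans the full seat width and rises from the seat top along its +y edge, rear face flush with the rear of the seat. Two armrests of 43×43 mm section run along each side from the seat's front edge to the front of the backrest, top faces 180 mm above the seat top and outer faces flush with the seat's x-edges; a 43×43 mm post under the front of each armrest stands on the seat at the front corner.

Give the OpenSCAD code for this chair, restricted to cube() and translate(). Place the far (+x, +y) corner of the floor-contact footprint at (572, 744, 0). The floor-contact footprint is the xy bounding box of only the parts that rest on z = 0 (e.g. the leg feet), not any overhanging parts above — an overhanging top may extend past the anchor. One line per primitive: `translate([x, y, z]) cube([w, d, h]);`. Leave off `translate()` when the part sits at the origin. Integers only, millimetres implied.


translate([162, 338, 460]) cube([410, 406, 27]);
translate([162, 338, 0]) cube([31, 31, 460]);
translate([541, 338, 0]) cube([31, 31, 460]);
translate([162, 713, 0]) cube([31, 31, 460]);
translate([541, 713, 0]) cube([31, 31, 460]);
translate([162, 713, 487]) cube([410, 31, 444]);
translate([162, 338, 624]) cube([43, 375, 43]);
translate([529, 338, 624]) cube([43, 375, 43]);
translate([162, 338, 487]) cube([43, 43, 137]);
translate([529, 338, 487]) cube([43, 43, 137]);


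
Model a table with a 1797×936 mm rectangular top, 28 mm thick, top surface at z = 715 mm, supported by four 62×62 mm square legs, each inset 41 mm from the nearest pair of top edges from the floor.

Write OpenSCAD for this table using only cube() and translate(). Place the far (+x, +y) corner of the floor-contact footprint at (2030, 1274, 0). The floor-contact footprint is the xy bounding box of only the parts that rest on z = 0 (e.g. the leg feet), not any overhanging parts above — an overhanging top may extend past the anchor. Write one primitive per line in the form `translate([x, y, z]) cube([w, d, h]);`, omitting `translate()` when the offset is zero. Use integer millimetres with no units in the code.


translate([274, 379, 687]) cube([1797, 936, 28]);
translate([315, 420, 0]) cube([62, 62, 687]);
translate([1968, 420, 0]) cube([62, 62, 687]);
translate([315, 1212, 0]) cube([62, 62, 687]);
translate([1968, 1212, 0]) cube([62, 62, 687]);


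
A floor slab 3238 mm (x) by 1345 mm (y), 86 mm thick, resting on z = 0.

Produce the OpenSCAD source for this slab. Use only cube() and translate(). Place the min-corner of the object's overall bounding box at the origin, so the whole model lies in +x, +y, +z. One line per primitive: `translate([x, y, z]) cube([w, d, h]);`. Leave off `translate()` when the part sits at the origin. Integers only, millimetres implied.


cube([3238, 1345, 86]);


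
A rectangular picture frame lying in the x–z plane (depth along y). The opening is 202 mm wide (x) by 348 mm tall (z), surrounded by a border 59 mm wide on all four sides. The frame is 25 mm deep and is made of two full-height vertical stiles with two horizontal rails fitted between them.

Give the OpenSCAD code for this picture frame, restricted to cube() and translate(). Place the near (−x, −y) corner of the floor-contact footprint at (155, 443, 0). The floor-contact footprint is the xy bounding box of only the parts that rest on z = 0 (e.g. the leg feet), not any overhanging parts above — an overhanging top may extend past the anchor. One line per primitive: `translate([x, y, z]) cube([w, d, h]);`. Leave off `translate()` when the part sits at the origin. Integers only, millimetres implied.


translate([155, 443, 0]) cube([59, 25, 466]);
translate([416, 443, 0]) cube([59, 25, 466]);
translate([214, 443, 0]) cube([202, 25, 59]);
translate([214, 443, 407]) cube([202, 25, 59]);


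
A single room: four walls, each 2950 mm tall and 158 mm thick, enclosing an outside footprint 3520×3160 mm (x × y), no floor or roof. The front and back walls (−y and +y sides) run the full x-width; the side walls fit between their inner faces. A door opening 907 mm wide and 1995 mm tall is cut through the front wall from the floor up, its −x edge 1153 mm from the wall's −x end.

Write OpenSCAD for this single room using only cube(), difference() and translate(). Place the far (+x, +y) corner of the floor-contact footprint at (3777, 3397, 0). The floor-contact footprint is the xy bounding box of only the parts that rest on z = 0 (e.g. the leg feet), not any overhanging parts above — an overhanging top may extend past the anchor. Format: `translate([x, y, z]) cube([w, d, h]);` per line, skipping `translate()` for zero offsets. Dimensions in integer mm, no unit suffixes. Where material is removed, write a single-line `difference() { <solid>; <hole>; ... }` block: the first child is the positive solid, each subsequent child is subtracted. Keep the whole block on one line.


difference() { translate([257, 237, 0]) cube([3520, 158, 2950]); translate([1410, 237, 0]) cube([907, 158, 1995]); }
translate([257, 3239, 0]) cube([3520, 158, 2950]);
translate([257, 395, 0]) cube([158, 2844, 2950]);
translate([3619, 395, 0]) cube([158, 2844, 2950]);


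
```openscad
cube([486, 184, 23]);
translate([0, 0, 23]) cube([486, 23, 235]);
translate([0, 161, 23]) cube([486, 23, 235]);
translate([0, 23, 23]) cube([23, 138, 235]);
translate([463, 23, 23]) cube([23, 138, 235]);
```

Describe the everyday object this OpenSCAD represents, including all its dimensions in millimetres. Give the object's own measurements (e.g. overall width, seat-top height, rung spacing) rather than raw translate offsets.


An open-topped rectangular box: outside dimensions 486×184×258 mm, with a uniform wall and base thickness of 23 mm. The base is a full 486×184 slab on the floor; four walls sit on top of the base. The front and back walls (the −y and +y sides) span the full width; the two side walls fit between them.


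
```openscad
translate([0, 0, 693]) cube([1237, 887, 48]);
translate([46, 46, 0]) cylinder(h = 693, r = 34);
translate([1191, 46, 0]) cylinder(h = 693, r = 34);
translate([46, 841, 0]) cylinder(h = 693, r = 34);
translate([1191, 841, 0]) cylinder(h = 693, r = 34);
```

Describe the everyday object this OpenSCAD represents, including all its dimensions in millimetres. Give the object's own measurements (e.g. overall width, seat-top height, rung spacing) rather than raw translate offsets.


A rectangular dining table. The top is 1237×887×48 mm with its upper surface at z = 741 mm. It stands on four round legs of 68 mm diameter, each leg's bounding box inset 12 mm from the nearest pair of top edges, running from the floor to the underside of the top.


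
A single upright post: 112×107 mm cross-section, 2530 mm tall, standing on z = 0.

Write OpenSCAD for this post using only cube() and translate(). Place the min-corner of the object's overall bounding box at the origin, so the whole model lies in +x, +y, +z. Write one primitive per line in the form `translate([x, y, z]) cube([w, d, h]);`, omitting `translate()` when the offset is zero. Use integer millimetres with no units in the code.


cube([112, 107, 2530]);


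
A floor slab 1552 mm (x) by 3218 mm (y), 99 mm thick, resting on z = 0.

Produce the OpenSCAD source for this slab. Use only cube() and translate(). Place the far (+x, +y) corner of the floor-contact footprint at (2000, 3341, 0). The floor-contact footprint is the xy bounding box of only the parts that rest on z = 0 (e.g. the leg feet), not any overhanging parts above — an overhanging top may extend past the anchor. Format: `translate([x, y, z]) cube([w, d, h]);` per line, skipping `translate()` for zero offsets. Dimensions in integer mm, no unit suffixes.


translate([448, 123, 0]) cube([1552, 3218, 99]);


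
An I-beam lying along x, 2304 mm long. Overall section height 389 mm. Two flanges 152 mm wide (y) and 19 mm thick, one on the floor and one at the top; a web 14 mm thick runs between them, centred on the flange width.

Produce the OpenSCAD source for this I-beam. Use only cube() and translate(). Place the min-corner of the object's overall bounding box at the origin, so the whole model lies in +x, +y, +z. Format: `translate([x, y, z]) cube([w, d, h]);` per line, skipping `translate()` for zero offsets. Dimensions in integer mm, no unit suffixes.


cube([2304, 152, 19]);
translate([0, 69, 19]) cube([2304, 14, 351]);
translate([0, 0, 370]) cube([2304, 152, 19]);


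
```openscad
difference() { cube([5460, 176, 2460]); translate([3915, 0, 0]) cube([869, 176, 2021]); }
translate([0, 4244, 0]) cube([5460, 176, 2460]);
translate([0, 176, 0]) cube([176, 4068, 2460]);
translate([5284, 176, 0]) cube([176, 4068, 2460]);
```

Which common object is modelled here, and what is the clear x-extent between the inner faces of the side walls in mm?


A single room. The interior width is 5108 mm.

Four walls enclosing a rectangle with a door in the front wall — a room. Outside width 5460 minus two 176 mm walls gives 5108 mm.


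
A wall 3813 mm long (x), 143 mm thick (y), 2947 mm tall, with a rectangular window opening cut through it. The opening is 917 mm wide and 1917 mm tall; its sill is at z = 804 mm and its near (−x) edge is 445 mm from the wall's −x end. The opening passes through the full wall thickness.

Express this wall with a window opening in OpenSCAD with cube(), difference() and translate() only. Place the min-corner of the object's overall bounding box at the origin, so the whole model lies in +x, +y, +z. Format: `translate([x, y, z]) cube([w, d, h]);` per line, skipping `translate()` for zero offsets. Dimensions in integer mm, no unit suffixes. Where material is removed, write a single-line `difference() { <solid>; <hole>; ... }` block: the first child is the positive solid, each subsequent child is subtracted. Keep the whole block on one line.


difference() { cube([3813, 143, 2947]); translate([445, 0, 804]) cube([917, 143, 1917]); }


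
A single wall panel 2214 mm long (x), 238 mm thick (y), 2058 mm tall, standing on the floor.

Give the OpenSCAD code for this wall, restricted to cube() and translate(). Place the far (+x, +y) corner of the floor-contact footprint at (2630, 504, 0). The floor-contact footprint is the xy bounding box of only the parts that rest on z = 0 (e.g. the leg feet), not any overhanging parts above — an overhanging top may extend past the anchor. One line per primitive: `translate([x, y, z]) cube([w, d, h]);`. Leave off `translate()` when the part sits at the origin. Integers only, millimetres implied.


translate([416, 266, 0]) cube([2214, 238, 2058]);


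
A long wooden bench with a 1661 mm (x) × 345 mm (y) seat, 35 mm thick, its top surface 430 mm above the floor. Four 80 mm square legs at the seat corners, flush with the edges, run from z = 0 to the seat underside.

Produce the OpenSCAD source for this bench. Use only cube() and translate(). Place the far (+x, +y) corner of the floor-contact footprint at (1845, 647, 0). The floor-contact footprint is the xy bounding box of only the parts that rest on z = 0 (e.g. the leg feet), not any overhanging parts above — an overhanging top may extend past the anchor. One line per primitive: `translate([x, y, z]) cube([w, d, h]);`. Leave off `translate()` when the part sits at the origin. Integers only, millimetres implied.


// leg_h = 430 − 35 = 395
translate([184, 302, 395]) cube([1661, 345, 35]);
translate([184, 302, 0]) cube([80, 80, 395]);
translate([184, 567, 0]) cube([80, 80, 395]);
translate([1765, 302, 0]) cube([80, 80, 395]);
translate([1765, 567, 0]) cube([80, 80, 395]);


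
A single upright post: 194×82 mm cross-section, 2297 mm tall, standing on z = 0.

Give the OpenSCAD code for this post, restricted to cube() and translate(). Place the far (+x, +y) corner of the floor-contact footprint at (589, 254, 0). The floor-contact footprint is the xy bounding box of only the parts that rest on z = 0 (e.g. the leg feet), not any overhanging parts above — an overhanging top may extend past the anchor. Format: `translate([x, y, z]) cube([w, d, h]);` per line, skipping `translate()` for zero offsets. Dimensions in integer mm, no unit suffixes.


translate([395, 172, 0]) cube([194, 82, 2297]);


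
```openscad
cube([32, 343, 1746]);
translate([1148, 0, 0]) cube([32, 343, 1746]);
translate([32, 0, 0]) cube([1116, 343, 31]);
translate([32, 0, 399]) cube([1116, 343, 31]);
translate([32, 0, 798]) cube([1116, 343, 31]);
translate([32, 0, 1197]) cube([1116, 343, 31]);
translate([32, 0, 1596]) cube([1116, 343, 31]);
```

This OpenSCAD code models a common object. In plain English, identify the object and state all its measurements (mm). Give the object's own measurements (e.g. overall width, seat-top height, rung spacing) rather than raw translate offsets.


An open bookshelf. Two side panels, each 32 mm thick, 343 mm deep and 1746 mm tall, stand 1180 mm apart (outside-to-outside). Between them sit 5 shelves, each 31 mm thick and 343 mm deep, spanning the full gap between the sides. The bottom shelf rests on the floor (its underside at z = 0) and the clear gap between one shelf's top and the next shelf's underside is 368 mm.
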